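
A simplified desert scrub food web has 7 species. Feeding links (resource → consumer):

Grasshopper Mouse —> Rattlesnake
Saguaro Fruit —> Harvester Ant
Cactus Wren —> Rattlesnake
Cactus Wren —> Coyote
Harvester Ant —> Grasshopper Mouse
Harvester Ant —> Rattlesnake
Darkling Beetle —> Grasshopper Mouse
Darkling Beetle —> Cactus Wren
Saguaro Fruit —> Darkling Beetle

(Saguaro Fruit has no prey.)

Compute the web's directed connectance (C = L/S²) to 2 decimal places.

C = 0.18

The web has S = 7 species and L = 9 feeding links.
C = L / S² = 9 / 49 = 0.1837 ≈ 0.18.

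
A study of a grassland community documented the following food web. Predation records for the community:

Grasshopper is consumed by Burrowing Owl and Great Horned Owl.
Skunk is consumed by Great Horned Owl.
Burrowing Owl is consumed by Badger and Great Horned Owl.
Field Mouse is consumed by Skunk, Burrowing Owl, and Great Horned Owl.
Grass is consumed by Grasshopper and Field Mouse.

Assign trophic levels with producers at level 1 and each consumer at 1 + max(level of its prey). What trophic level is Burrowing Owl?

Grass is a producer → level 1.
Field Mouse eats Grass → level 2.
Burrowing Owl eats Field Mouse (level 2); other prey at levels: Grasshopper 2 → level 3.

Trophic level 3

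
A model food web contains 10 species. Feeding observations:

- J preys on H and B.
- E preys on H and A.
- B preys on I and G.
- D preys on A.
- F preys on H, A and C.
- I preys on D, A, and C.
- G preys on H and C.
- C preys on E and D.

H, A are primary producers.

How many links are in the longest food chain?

5 links

One longest chain: A → D → C → I → B → J.
It has 6 species and 5 links.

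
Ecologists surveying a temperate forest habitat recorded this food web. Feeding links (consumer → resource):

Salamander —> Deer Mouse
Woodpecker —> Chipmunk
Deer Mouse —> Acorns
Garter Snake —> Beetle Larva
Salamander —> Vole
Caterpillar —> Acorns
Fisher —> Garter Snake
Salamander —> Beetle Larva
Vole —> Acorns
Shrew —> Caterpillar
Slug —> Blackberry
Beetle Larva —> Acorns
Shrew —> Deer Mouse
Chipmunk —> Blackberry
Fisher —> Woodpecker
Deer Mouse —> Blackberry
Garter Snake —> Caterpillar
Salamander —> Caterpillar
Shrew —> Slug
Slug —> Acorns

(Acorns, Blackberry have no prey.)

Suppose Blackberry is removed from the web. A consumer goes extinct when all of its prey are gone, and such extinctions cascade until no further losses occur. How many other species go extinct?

2

Remove Blackberry.
Round 1: Chipmunk (all prey gone) → extinct.
Round 2: Woodpecker (all prey gone) → extinct.
No further losses. Total secondary extinctions: 2.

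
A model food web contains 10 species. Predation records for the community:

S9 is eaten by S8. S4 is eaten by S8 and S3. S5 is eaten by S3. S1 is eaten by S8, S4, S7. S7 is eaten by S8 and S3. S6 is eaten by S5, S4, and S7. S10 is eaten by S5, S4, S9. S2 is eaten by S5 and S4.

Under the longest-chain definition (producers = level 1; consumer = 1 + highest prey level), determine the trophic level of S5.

Trophic level 2

S2 is a producer → level 1.
S5 eats S2 (level 1); other prey at levels: S6 1, S10 1 → level 2.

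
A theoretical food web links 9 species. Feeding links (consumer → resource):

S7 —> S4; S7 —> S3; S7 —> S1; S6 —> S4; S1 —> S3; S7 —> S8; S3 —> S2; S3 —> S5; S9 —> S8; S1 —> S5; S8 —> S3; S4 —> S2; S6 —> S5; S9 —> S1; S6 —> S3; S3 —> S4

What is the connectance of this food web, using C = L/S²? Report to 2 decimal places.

C = 0.20

The web has S = 9 species and L = 16 feeding links.
C = L / S² = 16 / 81 = 0.1975 ≈ 0.20.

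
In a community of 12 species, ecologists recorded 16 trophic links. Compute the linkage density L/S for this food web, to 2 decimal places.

There are L = 16 links among S = 12 species.
L/S = 16/12 = 1.3333 ≈ 1.33.

L/S = 1.33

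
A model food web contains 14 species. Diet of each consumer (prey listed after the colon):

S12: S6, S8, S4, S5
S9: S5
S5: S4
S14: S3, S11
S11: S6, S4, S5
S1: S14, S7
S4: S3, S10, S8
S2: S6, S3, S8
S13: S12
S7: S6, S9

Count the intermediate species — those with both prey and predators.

Intermediate species (has both prey and predators): S4, S5, S9, S11, S12, S14, S7.
Count: 7.

7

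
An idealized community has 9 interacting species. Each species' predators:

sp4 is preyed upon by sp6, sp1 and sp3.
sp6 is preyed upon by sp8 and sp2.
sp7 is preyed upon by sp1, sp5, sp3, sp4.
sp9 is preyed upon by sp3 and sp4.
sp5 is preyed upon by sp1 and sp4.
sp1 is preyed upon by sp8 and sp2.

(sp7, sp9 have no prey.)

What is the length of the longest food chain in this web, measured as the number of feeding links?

4 links

One longest chain: sp7 → sp5 → sp4 → sp6 → sp2.
It has 5 species and 4 links.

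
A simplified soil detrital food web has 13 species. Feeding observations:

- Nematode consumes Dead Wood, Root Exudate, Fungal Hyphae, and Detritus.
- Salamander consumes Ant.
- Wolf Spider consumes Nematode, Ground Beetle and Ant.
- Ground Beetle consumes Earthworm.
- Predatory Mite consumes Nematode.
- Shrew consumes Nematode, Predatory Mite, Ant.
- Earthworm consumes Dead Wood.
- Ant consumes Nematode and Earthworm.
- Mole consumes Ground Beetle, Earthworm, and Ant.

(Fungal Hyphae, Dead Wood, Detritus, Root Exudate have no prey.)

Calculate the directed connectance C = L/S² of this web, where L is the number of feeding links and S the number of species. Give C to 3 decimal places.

The web has S = 13 species and L = 19 feeding links.
C = L / S² = 19 / 169 = 0.1124 ≈ 0.112.

C = 0.112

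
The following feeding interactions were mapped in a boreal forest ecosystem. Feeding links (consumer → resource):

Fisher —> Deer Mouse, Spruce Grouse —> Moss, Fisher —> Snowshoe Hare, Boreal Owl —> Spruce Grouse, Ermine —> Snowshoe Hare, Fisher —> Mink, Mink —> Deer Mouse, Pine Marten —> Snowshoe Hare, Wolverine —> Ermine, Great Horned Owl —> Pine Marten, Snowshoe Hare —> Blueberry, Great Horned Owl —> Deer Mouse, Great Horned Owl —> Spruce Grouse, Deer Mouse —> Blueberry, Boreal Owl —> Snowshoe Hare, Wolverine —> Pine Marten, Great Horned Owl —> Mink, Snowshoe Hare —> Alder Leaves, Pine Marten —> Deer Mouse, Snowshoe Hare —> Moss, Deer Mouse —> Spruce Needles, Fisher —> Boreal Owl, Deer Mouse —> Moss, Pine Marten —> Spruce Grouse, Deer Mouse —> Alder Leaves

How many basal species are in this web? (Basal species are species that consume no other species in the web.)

Basal species (no prey listed): Spruce Needles, Moss, Blueberry, Alder Leaves.
Count: 4.

4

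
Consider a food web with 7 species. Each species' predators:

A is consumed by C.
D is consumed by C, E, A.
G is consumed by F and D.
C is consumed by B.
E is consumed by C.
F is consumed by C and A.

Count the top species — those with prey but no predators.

Top species (has prey, but nothing eats it): B.
Count: 1.

1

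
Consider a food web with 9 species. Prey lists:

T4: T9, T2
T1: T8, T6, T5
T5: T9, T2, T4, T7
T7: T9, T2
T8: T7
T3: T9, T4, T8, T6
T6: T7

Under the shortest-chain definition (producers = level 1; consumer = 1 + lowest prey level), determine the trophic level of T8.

T9 is a producer → level 1.
T7 eats T9 → level 2.
T8 eats T7 → level 3.
No prey of T8 is below level 2, so 3 is the minimum.

Trophic level 3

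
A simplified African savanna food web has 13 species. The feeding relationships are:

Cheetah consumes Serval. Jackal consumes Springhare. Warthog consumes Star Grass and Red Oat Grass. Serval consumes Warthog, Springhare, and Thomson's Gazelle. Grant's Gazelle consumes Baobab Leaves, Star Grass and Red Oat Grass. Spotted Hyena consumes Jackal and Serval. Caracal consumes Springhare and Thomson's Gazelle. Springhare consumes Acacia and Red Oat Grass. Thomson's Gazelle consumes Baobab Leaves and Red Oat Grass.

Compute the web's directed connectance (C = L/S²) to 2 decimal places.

The web has S = 13 species and L = 18 feeding links.
C = L / S² = 18 / 169 = 0.1065 ≈ 0.11.

C = 0.11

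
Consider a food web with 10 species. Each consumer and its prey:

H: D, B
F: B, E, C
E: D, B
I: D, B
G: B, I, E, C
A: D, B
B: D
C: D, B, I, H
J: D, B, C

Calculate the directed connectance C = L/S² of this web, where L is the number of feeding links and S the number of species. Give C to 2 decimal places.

C = 0.23

The web has S = 10 species and L = 23 feeding links.
C = L / S² = 23 / 100 = 0.2300 ≈ 0.23.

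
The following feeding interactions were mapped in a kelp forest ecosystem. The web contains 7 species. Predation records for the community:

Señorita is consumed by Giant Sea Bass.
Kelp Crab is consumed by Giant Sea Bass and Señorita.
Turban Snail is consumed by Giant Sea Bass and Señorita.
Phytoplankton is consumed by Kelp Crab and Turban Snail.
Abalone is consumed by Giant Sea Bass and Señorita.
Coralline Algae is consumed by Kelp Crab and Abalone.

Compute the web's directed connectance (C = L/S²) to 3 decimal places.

The web has S = 7 species and L = 11 feeding links.
C = L / S² = 11 / 49 = 0.2245 ≈ 0.224.

C = 0.224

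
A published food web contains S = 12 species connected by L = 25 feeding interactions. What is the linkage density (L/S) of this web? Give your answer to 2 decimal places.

There are L = 25 links among S = 12 species.
L/S = 25/12 = 2.0833 ≈ 2.08.

L/S = 2.08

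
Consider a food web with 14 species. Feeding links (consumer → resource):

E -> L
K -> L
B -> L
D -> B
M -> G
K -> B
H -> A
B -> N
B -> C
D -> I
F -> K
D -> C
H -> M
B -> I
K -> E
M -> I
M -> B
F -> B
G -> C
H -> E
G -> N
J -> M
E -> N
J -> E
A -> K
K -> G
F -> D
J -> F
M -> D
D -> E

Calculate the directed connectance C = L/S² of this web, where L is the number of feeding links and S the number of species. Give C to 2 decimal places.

The web has S = 14 species and L = 30 feeding links.
C = L / S² = 30 / 196 = 0.1531 ≈ 0.15.

C = 0.15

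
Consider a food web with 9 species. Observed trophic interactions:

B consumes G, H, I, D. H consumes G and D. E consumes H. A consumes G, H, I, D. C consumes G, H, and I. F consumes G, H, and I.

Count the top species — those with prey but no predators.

Top species (has prey, but nothing eats it): C, F, A, B, E.
Count: 5.

5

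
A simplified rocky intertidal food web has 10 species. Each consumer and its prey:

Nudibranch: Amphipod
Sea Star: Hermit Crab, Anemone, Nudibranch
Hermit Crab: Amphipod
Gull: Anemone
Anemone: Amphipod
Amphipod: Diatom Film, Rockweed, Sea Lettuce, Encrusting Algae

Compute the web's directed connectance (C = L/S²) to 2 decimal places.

The web has S = 10 species and L = 11 feeding links.
C = L / S² = 11 / 100 = 0.1100 ≈ 0.11.

C = 0.11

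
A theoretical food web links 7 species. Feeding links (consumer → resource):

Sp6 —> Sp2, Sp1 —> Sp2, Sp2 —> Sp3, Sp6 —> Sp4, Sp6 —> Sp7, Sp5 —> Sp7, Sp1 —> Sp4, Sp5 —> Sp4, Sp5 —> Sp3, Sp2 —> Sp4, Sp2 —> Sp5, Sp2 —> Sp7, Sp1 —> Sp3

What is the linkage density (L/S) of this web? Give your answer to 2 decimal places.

L/S = 1.86

There are L = 13 links among S = 7 species.
L/S = 13/7 = 1.8571 ≈ 1.86.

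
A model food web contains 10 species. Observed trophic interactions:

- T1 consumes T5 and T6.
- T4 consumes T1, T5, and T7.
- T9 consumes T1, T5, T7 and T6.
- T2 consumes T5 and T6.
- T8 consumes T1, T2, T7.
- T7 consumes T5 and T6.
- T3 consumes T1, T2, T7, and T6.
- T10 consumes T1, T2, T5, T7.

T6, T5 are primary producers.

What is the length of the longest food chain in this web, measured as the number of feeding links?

One longest chain: T6 → T2 → T3.
It has 3 species and 2 links.

2 links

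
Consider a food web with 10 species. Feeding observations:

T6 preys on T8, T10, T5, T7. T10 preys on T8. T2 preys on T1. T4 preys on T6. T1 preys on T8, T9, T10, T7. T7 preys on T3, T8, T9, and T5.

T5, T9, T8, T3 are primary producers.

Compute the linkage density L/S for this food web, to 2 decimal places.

L/S = 1.50

There are L = 15 links among S = 10 species.
L/S = 15/10 = 1.5000 ≈ 1.50.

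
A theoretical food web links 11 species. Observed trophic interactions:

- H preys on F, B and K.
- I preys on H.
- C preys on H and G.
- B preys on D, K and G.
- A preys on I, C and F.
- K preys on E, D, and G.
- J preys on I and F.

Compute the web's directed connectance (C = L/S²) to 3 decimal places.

C = 0.140

The web has S = 11 species and L = 17 feeding links.
C = L / S² = 17 / 121 = 0.1405 ≈ 0.140.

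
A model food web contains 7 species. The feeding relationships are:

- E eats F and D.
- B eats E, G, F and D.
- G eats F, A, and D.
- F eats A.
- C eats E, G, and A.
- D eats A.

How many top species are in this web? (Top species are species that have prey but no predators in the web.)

Top species (has prey, but nothing eats it): B, C.
Count: 2.

2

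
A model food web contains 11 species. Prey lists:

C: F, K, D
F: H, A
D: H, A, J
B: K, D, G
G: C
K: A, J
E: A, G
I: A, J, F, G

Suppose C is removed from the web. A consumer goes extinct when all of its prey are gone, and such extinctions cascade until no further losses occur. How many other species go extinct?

1

Remove C.
Round 1: G (all prey gone) → extinct.
No further losses. Total secondary extinctions: 1.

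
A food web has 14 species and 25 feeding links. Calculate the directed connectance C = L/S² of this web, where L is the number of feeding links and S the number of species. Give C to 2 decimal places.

The web has S = 14 species and L = 25 feeding links.
C = L / S² = 25 / 196 = 0.1276 ≈ 0.13.

C = 0.13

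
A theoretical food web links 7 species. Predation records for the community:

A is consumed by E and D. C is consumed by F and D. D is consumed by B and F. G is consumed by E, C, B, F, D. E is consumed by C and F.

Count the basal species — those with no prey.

2

Basal species (no prey listed): G, A.
Count: 2.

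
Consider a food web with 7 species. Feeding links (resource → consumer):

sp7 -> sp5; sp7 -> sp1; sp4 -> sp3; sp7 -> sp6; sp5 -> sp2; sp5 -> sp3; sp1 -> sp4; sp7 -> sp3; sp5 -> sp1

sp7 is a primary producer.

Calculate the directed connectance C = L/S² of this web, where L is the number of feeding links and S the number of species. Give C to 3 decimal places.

C = 0.184

The web has S = 7 species and L = 9 feeding links.
C = L / S² = 9 / 49 = 0.1837 ≈ 0.184.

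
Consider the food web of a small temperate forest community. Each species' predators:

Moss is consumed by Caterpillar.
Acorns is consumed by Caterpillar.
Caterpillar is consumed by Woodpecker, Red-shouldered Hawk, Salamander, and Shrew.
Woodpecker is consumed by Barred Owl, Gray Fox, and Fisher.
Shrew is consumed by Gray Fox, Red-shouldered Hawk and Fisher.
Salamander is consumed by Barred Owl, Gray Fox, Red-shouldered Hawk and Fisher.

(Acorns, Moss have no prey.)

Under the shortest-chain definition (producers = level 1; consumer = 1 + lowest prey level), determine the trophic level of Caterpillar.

Acorns is a producer → level 1.
Caterpillar eats Acorns → level 2.

Trophic level 2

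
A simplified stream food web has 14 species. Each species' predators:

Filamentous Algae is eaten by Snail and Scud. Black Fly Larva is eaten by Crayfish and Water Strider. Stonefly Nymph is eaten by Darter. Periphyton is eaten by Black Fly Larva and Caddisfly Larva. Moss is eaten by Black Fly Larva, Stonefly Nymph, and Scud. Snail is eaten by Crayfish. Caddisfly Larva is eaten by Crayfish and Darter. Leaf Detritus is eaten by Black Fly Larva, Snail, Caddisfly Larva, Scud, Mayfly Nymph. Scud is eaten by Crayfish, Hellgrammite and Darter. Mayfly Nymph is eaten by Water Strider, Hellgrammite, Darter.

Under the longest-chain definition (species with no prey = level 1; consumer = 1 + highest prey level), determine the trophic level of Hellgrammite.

Trophic level 3

Leaf Detritus has no prey (basal) → level 1.
Mayfly Nymph eats Leaf Detritus → level 2.
Hellgrammite eats Mayfly Nymph (level 2); other prey at levels: Scud 2 → level 3.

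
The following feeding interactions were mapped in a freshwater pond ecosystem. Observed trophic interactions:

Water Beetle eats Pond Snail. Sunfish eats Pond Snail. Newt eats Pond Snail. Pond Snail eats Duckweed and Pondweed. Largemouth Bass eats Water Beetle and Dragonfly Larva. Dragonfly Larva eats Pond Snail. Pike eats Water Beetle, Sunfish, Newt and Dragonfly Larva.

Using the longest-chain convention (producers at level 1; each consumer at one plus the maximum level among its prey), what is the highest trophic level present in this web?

4

Producers (level 1): Pondweed, Duckweed.
Pondweed → Pond Snail → Water Beetle → Pike gives Pike level 4.
No species has a prey at level 4, so no species reaches level 5.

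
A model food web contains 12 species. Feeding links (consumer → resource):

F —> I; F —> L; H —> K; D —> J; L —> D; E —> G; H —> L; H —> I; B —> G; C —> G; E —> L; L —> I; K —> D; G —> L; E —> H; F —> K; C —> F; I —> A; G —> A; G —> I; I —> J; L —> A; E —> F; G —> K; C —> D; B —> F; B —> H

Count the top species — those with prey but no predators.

3

Top species (has prey, but nothing eats it): C, E, B.
Count: 3.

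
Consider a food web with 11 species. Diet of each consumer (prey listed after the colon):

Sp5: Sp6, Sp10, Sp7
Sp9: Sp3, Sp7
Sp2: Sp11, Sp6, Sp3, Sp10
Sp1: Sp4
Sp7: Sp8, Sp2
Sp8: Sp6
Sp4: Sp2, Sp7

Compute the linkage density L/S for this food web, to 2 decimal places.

There are L = 15 links among S = 11 species.
L/S = 15/11 = 1.3636 ≈ 1.36.

L/S = 1.36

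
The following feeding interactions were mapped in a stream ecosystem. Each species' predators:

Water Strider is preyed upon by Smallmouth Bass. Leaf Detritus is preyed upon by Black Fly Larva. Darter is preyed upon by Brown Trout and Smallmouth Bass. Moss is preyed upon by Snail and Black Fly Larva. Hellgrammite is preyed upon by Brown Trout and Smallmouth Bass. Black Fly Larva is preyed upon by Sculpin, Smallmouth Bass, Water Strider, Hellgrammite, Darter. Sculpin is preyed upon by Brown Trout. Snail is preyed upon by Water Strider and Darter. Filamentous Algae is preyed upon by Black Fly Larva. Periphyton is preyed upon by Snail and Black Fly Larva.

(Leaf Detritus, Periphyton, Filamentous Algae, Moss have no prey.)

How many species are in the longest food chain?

4 species

One longest chain: Leaf Detritus → Black Fly Larva → Hellgrammite → Smallmouth Bass.
It has 4 species and 3 links.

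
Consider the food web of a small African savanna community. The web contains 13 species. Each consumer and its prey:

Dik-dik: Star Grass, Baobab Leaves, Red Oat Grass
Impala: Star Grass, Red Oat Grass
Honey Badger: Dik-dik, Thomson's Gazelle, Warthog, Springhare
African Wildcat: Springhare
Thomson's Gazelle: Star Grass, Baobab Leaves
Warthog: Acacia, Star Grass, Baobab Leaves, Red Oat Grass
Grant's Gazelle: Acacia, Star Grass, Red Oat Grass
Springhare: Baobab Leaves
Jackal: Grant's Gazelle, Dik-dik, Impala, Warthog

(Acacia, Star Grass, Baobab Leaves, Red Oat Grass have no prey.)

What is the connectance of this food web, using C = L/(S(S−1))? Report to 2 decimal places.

C = 0.15

The web has S = 13 species and L = 24 feeding links.
C = L / (S(S−1)) = 24 / 156 = 0.1538 ≈ 0.15.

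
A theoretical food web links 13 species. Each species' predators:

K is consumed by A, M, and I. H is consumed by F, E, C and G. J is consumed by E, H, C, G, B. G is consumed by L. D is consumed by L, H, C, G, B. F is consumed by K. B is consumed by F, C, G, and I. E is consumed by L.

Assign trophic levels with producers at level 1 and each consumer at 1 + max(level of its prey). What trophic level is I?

Trophic level 5

D is a producer → level 1.
H eats D (level 1); other prey at levels: J 1 → level 2.
F eats H (level 2); other prey at levels: B 2 → level 3.
K eats F → level 4.
I eats K (level 4); other prey at levels: B 2 → level 5.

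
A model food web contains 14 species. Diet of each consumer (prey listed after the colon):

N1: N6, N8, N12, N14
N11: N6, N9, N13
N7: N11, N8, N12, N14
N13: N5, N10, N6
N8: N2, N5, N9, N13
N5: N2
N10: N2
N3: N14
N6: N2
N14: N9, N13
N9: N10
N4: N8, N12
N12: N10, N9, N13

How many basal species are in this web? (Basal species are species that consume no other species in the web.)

Basal species (no prey listed): N2.
Count: 1.

1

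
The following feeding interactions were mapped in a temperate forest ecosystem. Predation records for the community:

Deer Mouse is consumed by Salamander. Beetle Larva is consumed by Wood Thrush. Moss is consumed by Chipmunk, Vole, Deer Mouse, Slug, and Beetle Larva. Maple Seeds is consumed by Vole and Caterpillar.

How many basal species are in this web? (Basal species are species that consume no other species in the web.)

Basal species (no prey listed): Maple Seeds, Moss.
Count: 2.

2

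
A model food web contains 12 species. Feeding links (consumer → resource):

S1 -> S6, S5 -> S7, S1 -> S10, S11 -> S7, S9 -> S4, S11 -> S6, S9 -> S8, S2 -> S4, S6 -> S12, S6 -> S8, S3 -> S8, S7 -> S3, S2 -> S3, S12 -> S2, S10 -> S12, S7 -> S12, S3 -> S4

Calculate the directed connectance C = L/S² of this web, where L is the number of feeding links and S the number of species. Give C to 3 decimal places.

The web has S = 12 species and L = 17 feeding links.
C = L / S² = 17 / 144 = 0.1181 ≈ 0.118.

C = 0.118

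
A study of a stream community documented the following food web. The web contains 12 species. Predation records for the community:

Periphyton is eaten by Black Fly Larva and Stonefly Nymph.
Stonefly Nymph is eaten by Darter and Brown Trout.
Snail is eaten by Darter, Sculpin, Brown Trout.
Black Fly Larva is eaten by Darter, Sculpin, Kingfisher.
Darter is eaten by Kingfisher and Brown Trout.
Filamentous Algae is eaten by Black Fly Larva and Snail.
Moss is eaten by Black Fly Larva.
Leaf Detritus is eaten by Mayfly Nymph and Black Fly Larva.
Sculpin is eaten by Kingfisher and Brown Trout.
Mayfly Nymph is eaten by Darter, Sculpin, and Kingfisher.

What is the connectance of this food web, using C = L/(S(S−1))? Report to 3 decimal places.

The web has S = 12 species and L = 22 feeding links.
C = L / (S(S−1)) = 22 / 132 = 0.1667 ≈ 0.167.

C = 0.167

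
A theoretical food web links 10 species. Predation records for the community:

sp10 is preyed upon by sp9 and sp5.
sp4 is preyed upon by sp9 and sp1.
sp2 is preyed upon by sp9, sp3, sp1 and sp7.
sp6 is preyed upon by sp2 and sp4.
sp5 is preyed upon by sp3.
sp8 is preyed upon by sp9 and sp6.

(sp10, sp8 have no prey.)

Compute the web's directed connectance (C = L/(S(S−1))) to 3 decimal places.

C = 0.144

The web has S = 10 species and L = 13 feeding links.
C = L / (S(S−1)) = 13 / 90 = 0.1444 ≈ 0.144.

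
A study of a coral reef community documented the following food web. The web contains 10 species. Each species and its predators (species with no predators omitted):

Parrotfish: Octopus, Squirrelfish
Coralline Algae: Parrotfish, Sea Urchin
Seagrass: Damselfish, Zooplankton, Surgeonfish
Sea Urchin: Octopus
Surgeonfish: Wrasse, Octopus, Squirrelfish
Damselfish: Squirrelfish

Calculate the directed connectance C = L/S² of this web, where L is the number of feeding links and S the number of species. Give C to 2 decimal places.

The web has S = 10 species and L = 12 feeding links.
C = L / S² = 12 / 100 = 0.1200 ≈ 0.12.

C = 0.12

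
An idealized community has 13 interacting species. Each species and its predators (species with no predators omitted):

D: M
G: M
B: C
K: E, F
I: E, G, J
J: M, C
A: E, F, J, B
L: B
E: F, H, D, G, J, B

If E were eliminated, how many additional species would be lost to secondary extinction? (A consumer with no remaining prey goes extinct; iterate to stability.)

Remove E.
Round 1: H (all prey gone), D (all prey gone) → extinct.
No further losses. Total secondary extinctions: 2.

2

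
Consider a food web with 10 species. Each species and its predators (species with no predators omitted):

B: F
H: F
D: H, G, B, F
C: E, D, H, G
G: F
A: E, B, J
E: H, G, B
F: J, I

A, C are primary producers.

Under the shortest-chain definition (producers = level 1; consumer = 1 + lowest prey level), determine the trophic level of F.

C is a producer → level 1.
D eats C → level 2.
F eats D → level 3.
No prey of F is below level 2, so 3 is the minimum.

Trophic level 3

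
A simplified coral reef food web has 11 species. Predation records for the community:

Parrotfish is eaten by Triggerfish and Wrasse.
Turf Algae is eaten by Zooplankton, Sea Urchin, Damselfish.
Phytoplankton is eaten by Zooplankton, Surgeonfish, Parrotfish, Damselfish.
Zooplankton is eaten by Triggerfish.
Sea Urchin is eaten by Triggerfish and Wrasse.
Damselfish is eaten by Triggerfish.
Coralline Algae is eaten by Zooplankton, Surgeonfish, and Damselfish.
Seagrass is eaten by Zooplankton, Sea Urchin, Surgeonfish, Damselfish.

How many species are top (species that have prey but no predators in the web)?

3

Top species (has prey, but nothing eats it): Surgeonfish, Triggerfish, Wrasse.
Count: 3.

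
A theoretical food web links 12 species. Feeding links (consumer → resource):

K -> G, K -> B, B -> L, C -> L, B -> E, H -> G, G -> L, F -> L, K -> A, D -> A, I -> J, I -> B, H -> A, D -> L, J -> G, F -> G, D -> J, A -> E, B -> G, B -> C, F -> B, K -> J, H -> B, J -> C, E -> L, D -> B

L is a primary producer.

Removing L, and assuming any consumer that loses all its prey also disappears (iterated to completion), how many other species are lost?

Remove L.
Round 1: E (all prey gone), G (all prey gone), C (all prey gone) → extinct.
Round 2: J (all prey gone), A (all prey gone), B (all prey gone) → extinct.
Round 3: H (all prey gone), F (all prey gone), D (all prey gone), K (all prey gone), I (all prey gone) → extinct.
No further losses. Total secondary extinctions: 11.

11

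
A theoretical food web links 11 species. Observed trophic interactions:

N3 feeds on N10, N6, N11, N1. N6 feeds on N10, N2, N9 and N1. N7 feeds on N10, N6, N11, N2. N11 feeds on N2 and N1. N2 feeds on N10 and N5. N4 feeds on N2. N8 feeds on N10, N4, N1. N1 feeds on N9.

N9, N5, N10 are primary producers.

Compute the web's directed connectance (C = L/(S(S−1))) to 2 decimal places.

The web has S = 11 species and L = 21 feeding links.
C = L / (S(S−1)) = 21 / 110 = 0.1909 ≈ 0.19.

C = 0.19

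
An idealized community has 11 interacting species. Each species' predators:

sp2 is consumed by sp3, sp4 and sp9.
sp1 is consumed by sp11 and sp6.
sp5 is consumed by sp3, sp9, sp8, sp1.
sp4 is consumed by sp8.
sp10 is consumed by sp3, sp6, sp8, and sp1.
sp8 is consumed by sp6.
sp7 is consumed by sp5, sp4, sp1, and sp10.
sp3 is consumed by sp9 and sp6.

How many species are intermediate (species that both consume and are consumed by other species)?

6

Intermediate species (has both prey and predators): sp4, sp5, sp10, sp8, sp3, sp1.
Count: 6.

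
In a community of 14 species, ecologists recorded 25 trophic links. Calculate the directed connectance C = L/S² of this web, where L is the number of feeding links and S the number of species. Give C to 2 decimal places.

C = 0.13

The web has S = 14 species and L = 25 feeding links.
C = L / S² = 25 / 196 = 0.1276 ≈ 0.13.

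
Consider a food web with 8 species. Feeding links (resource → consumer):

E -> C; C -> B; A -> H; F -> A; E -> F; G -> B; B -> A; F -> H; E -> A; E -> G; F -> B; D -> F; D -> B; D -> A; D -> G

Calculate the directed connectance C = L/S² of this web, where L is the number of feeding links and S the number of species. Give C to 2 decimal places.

C = 0.23

The web has S = 8 species and L = 15 feeding links.
C = L / S² = 15 / 64 = 0.2344 ≈ 0.23.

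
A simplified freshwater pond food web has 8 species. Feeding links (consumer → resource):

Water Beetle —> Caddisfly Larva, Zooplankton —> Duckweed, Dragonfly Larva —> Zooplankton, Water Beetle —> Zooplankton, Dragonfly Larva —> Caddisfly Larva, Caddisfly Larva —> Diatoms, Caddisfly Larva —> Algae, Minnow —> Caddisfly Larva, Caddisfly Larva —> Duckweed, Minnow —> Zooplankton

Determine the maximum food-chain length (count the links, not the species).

One longest chain: Duckweed → Caddisfly Larva → Minnow.
It has 3 species and 2 links.

2 links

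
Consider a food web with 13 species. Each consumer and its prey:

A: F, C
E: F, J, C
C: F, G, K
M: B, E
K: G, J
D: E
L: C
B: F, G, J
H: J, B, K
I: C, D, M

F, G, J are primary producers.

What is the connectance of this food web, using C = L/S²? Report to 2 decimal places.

C = 0.14

The web has S = 13 species and L = 23 feeding links.
C = L / S² = 23 / 169 = 0.1361 ≈ 0.14.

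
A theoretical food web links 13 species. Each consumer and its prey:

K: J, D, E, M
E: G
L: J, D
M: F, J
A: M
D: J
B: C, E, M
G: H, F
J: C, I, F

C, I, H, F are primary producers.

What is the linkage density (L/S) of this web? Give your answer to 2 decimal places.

There are L = 19 links among S = 13 species.
L/S = 19/13 = 1.4615 ≈ 1.46.

L/S = 1.46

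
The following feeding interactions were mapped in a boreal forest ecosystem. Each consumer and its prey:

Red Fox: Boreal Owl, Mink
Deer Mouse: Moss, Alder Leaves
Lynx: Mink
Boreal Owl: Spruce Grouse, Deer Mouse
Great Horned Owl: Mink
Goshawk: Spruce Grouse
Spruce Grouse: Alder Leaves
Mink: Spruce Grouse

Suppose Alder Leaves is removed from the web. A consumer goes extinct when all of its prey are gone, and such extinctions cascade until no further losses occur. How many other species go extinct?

Remove Alder Leaves.
Round 1: Spruce Grouse (all prey gone) → extinct.
Round 2: Mink (all prey gone), Goshawk (all prey gone) → extinct.
Round 3: Lynx (all prey gone), Great Horned Owl (all prey gone) → extinct.
No further losses. Total secondary extinctions: 5.

5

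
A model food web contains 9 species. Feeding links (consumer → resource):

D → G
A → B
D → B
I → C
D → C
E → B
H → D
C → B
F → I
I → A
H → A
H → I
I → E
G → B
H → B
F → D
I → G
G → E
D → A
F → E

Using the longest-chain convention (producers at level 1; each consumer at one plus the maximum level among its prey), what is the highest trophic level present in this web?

Producers (level 1): B.
B → E → G → I → F gives F level 5.
No species has a prey at level 5, so no species reaches level 6.

5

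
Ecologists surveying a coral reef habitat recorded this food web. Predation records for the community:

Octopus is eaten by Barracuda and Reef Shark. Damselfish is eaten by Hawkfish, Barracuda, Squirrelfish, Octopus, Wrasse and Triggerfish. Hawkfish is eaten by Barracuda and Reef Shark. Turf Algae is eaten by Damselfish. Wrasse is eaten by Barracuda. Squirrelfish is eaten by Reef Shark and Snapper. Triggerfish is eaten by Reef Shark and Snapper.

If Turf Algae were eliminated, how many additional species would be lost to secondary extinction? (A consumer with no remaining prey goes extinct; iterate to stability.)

Remove Turf Algae.
Round 1: Damselfish (all prey gone) → extinct.
Round 2: Triggerfish (all prey gone), Hawkfish (all prey gone), Wrasse (all prey gone), Octopus (all prey gone), Squirrelfish (all prey gone) → extinct.
Round 3: Reef Shark (all prey gone), Barracuda (all prey gone), Snapper (all prey gone) → extinct.
No further losses. Total secondary extinctions: 9.

9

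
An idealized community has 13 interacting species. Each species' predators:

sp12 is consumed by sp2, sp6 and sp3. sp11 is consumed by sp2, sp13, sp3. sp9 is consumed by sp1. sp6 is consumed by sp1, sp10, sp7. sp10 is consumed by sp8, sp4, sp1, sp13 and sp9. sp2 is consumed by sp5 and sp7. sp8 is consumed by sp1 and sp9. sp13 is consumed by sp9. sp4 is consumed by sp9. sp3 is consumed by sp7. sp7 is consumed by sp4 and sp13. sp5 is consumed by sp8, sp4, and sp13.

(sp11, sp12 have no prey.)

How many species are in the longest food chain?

6 species

One longest chain: sp11 → sp2 → sp5 → sp8 → sp9 → sp1.
It has 6 species and 5 links.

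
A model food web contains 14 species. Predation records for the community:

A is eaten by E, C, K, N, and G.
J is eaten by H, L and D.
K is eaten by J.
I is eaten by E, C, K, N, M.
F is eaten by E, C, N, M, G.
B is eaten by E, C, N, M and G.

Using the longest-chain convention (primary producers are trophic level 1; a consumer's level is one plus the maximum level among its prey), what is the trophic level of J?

Trophic level 3

A is a producer → level 1.
K eats A (level 1); other prey at levels: I 1 → level 2.
J eats K → level 3.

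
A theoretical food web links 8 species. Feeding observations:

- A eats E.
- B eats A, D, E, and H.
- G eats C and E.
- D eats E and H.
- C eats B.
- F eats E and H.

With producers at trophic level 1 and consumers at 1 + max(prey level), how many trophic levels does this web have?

Producers (level 1): E, H.
E → A → B → C → G gives G level 5.
No species has a prey at level 5, so no species reaches level 6.

5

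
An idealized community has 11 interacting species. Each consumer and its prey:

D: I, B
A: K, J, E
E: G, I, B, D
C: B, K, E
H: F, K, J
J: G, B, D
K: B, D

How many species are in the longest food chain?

4 species

One longest chain: I → D → K → C.
It has 4 species and 3 links.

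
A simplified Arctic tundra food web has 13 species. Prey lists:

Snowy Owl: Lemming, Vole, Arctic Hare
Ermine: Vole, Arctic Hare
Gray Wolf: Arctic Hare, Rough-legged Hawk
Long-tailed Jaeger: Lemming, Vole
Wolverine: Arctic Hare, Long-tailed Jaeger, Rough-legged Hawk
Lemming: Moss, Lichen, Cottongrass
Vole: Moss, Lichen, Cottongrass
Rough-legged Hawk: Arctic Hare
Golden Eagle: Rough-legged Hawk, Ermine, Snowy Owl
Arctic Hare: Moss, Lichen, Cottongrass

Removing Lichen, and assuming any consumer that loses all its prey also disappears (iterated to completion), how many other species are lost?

Remove Lichen.
Every predator of it retains at least one other prey: Lemming still has Moss, Cottongrass; Vole still has Moss, Cottongrass; Arctic Hare still has Moss, Cottongrass.
No consumer loses all prey, so no secondary extinctions occur.

0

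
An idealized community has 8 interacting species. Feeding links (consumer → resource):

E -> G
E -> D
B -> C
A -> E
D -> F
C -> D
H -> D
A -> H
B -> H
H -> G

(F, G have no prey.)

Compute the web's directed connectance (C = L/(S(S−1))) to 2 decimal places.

The web has S = 8 species and L = 10 feeding links.
C = L / (S(S−1)) = 10 / 56 = 0.1786 ≈ 0.18.

C = 0.18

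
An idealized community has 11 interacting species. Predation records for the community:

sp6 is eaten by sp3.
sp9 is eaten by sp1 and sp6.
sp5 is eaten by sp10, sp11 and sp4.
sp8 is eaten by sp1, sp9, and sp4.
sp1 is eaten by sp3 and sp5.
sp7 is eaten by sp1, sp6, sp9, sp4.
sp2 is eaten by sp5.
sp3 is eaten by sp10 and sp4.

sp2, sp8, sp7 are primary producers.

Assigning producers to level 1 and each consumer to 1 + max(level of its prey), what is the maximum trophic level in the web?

Producers (level 1): sp2, sp8, sp7.
sp8 → sp9 → sp1 → sp5 → sp11 gives sp11 level 5.
No species has a prey at level 5, so no species reaches level 6.

5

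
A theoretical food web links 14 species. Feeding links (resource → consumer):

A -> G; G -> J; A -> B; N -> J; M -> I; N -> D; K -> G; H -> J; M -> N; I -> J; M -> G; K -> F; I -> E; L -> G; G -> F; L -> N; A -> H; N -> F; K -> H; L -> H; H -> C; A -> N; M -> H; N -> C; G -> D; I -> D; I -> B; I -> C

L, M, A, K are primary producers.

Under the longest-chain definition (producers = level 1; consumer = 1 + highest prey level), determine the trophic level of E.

M is a producer → level 1.
I eats M → level 2.
E eats I → level 3.

Trophic level 3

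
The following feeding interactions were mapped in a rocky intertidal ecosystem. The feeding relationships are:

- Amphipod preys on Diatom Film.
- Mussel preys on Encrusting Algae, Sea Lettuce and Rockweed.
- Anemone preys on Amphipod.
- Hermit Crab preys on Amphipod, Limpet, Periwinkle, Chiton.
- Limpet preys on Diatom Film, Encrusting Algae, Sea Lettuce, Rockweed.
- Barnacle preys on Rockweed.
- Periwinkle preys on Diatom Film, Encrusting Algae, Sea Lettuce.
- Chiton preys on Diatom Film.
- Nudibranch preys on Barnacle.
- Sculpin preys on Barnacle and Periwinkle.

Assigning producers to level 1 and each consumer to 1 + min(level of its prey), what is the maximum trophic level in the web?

3

Producers (level 1): Diatom Film, Sea Lettuce, Encrusting Algae, Rockweed.
Following each consumer down to its lowest-level prey: Rockweed → Barnacle → Nudibranch (levels 1 through 3).
All prey of Nudibranch (Barnacle 2) are at level 2 or above, so Nudibranch is at level 1 + 2 = 3.
Every consumer has at least one prey at level 2 or below, so none exceeds level 3.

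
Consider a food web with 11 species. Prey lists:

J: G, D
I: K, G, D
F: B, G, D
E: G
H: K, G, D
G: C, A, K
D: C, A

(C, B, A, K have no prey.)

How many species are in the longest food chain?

3 species

One longest chain: C → G → J.
It has 3 species and 2 links.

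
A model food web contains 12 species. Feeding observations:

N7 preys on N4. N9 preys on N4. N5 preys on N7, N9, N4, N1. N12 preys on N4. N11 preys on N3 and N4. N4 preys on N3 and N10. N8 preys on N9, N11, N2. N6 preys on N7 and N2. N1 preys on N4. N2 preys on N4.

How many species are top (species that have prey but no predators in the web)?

4

Top species (has prey, but nothing eats it): N12, N8, N6, N5.
Count: 4.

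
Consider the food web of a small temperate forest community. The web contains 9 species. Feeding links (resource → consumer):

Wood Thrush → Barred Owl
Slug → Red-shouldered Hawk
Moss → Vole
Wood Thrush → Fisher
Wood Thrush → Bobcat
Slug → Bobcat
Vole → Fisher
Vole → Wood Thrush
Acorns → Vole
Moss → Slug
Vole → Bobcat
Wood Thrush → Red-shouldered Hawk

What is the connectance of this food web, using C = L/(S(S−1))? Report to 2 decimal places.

The web has S = 9 species and L = 12 feeding links.
C = L / (S(S−1)) = 12 / 72 = 0.1667 ≈ 0.17.

C = 0.17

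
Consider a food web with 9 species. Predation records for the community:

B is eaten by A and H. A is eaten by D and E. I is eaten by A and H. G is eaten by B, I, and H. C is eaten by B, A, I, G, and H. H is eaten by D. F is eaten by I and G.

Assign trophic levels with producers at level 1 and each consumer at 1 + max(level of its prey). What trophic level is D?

Trophic level 5

C is a producer → level 1.
G eats C (level 1); other prey at levels: F 1 → level 2.
I eats G (level 2); other prey at levels: C 1, F 1 → level 3.
A eats I (level 3); other prey at levels: C 1, B 3 → level 4.
D eats A (level 4); other prey at levels: H 4 → level 5.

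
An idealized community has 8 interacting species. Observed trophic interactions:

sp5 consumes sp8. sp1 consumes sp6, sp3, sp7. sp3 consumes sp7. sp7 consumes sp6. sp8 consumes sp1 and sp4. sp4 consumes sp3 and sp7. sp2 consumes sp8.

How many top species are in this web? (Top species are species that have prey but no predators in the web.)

2

Top species (has prey, but nothing eats it): sp2, sp5.
Count: 2.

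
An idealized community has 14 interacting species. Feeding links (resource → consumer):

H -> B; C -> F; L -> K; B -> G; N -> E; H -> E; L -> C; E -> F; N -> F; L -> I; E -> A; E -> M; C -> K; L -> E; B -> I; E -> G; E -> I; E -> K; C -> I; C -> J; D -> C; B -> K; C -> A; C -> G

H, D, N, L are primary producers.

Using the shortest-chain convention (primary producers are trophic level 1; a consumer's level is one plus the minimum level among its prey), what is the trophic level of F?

N is a producer → level 1.
F eats N → level 2.

Trophic level 2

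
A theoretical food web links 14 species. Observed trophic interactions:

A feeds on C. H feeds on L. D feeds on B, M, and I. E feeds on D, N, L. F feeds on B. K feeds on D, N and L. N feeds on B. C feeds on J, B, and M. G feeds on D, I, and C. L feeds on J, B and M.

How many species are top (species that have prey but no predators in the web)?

6

Top species (has prey, but nothing eats it): F, E, G, K, A, H.
Count: 6.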